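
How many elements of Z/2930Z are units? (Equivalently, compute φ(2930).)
An element a ∈ Z/2930Z is a unit iff gcd(a, 2930) = 1, so the number of units is φ(2930). φ is multiplicative, with φ(p^e) = p^e − p^(e−1). Factorise 2930 = 2 · 5 · 293. Then
  φ(2930) = (2 − 1) · (5 − 1) · (293 − 1) = 1 · 4 · 292 = 1168.

Final answer: Z/2930Z has φ(2930) = 1168 units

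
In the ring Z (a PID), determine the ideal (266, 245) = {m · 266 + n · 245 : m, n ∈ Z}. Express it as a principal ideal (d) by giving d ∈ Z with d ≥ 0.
In the PID Z, (a, b) is generated by gcd(a, b). Compute gcd(266, 245) with the extended Euclidean algorithm, tracking rows (r, s, t) with s·266 + t·245 = r:
  row A: (266, 1, 0)   [1·266 + 0·245 = 266]
  row B: (245, 0, 1)   [0·266 + 1·245 = 245]
  266 = 1·245 + 21   → row C = row A − 1·row B = (21, 1, −1)   [check: 1·266 − 1·245 = 21]
  245 = 11·21 + 14   → row D = row B − 11·row C = (14, −11, 12)   [check: −11·266 + 12·245 = 14]
  21 = 1·14 + 7   → row E = row C − 1·row D = (7, 12, −13)   [check: 12·266 − 13·245 = 7]
  14 = 2·7 + 0   → remainder 0, stop. gcd = 7 (last nonzero row E).
So gcd(266, 245) = 7, with Bézout identity 12·266 − 13·245 = 7. Containment (⊇): the Bézout identity exhibits 7 as an element of (266, 245), giving (7) ⊆ (266, 245). Containment (⊆): since 7 | 266 and 7 | 245 (266 = 7·38, 245 = 7·35), every Z-linear combination of 266 and 245 is divisible by 7, so (266, 245) ⊆ (7). Therefore (266, 245) = (7), d = 7.

Final answer: (266, 245) = (7); d = 7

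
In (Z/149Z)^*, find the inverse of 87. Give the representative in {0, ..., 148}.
Apply the extended Euclidean algorithm to (149, 87), tracking rows (r, s, t) with s·149 + t·87 = r. Each division r_prev = q·r_cur + r_new produces the new row as (previous row) − q·(current row):
  row A: (149, 1, 0)   [1·149 + 0·87 = 149]
  row B: (87, 0, 1)   [0·149 + 1·87 = 87]
  149 = 1·87 + 62   → row C = row A − 1·row B = (62, 1, −1)   [check: 1·149 − 1·87 = 62]
  87 = 1·62 + 25   → row D = row B − 1·row C = (25, −1, 2)   [check: −1·149 + 2·87 = 25]
  62 = 2·25 + 12   → row E = row C − 2·row D = (12, 3, −5)   [check: 3·149 − 5·87 = 12]
  25 = 2·12 + 1   → row F = row D − 2·row E = (1, −7, 12)   [check: −7·149 + 12·87 = 1]
  12 = 12·1 + 0   → remainder 0, stop. gcd = 1 (last nonzero row F).
The gcd is 1, so 87 is invertible mod 149. The last nonzero row gives −7·149 + 12·87 = 1, so t = 12. So 87^(−1) ≡ 12 (mod 149). Verify: 87 · 12 = 1044 ≡ 1 (mod 149). ✓

Final answer: 87^(−1) ≡ 12 (mod 149)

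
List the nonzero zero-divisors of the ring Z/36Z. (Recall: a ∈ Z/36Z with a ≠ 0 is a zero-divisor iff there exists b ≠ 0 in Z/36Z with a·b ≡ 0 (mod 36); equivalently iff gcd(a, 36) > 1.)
nonzero zero-divisors of Z/36Z = {2, 3, 4, 6, 8, 9, 10, 12, 14, 15, 16, 18, 20, 21, 22, 24, 26, 27, 28, 30, 32, 33, 34}

An element a ∈ Z/36Z (with a ≠ 0) is a zero-divisor iff gcd(a, 36) > 1 (because a is a unit precisely when gcd(a, n) = 1, and in Z/nZ every nonzero, non-unit element is a zero-divisor). Scan a = 1, ..., 35 and keep those with gcd(a, 36) > 1:
  gcd(2, 36) = 2, gcd(3, 36) = 3, gcd(4, 36) = 4, gcd(6, 36) = 6, gcd(8, 36) = 4, gcd(9, 36) = 9, gcd(10, 36) = 2, gcd(12, 36) = 12, gcd(14, 36) = 2, gcd(15, 36) = 3, gcd(16, 36) = 4, gcd(18, 36) = 18, gcd(20, 36) = 4, gcd(21, 36) = 3, gcd(22, 36) = 2, gcd(24, 36) = 12, gcd(26, 36) = 2, gcd(27, 36) = 9, gcd(28, 36) = 4, gcd(30, 36) = 6, gcd(32, 36) = 4, gcd(33, 36) = 3, gcd(34, 36) = 2.
All other a ∈ {1, ..., 35} have gcd(a, 36) = 1 and are units. So the nonzero zero-divisors are exactly the 23 values of a appearing in this scan.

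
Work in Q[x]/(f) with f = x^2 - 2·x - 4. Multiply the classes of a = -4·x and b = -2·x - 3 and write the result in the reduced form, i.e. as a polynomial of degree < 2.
First multiply in Q[x] without reducing: a · b = 8·x^2 + 12·x. Now divide by f(x) = x^2 - 2·x - 4, eliminating the leading term at each step:
  leading term 8·x^2: subtract (8)·f(x) = 8·x^2 - 16·x - 32, leaving 28·x + 32
The degree is now < 2, so this is the remainder. Hence a · b ≡ 28·x + 32 in Q[x]/(f).

Final answer: a · b ≡ 28·x + 32 (mod f(x))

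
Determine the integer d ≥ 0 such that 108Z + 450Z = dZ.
(108, 450) = (18); d = 18

In the PID Z, (a, b) is generated by gcd(a, b). Compute gcd(450, 108) with the extended Euclidean algorithm, tracking rows (r, s, t) with s·450 + t·108 = r:
  row A: (450, 1, 0)   [1·450 + 0·108 = 450]
  row B: (108, 0, 1)   [0·450 + 1·108 = 108]
  450 = 4·108 + 18   → row C = row A − 4·row B = (18, 1, −4)   [check: 1·450 − 4·108 = 18]
  108 = 6·18 + 0   → remainder 0, stop. gcd = 18 (last nonzero row C).
So gcd(108, 450) = 18, with Bézout identity 1·450 − 4·108 = 18. Containment (⊇): the Bézout identity exhibits 18 as an element of (108, 450), giving (18) ⊆ (108, 450). Containment (⊆): since 18 | 108 and 18 | 450 (108 = 18·6, 450 = 18·25), every Z-linear combination of 108 and 450 is divisible by 18, so (108, 450) ⊆ (18). Therefore (108, 450) = (18), d = 18.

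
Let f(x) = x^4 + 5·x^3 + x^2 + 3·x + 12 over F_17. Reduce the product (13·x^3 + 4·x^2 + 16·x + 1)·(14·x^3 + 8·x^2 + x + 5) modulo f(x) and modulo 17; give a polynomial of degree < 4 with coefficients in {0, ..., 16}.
a · b ≡ 15·x^3 + 13·x^2 + x + 14 (mod f(x))

Multiply as integer polynomials: a · b = 182·x^6 + 160·x^5 + 269·x^4 + 211·x^3 + 44·x^2 + 81·x + 5. Reducing coefficients mod 17: a · b ≡ 12·x^6 + 7·x^5 + 14·x^4 + 7·x^3 + 10·x^2 + 13·x + 5. Now divide by f(x) = x^4 + 5·x^3 + x^2 + 3·x + 12 in F_17[x], eliminating the leading term at each step:
  leading term 12·x^6: subtract (12·x^2)·f(x) = 12·x^6 + 9·x^5 + 12·x^4 + 2·x^3 + 8·x^2, leaving 15·x^5 + 2·x^4 + 5·x^3 + 2·x^2 + 13·x + 5 (coefficients mod 17)
  leading term 15·x^5: subtract (15·x)·f(x) = 15·x^5 + 7·x^4 + 15·x^3 + 11·x^2 + 10·x, leaving 12·x^4 + 7·x^3 + 8·x^2 + 3·x + 5 (coefficients mod 17)
  leading term 12·x^4: subtract (12)·f(x) = 12·x^4 + 9·x^3 + 12·x^2 + 2·x + 8, leaving 15·x^3 + 13·x^2 + x + 14 (coefficients mod 17)
The degree is now < 4, so this is the remainder. Hence a · b ≡ 15·x^3 + 13·x^2 + x + 14 in F_17[x]/(f).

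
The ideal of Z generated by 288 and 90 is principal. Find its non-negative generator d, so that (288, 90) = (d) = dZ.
In the PID Z, (a, b) is generated by gcd(a, b). Compute gcd(288, 90) with the extended Euclidean algorithm, tracking rows (r, s, t) with s·288 + t·90 = r:
  row A: (288, 1, 0)   [1·288 + 0·90 = 288]
  row B: (90, 0, 1)   [0·288 + 1·90 = 90]
  288 = 3·90 + 18   → row C = row A − 3·row B = (18, 1, −3)   [check: 1·288 − 3·90 = 18]
  90 = 5·18 + 0   → remainder 0, stop. gcd = 18 (last nonzero row C).
So gcd(288, 90) = 18, with Bézout identity 1·288 − 3·90 = 18. Containment (⊇): the Bézout identity exhibits 18 as an element of (288, 90), giving (18) ⊆ (288, 90). Containment (⊆): since 18 | 288 and 18 | 90 (288 = 18·16, 90 = 18·5), every Z-linear combination of 288 and 90 is divisible by 18, so (288, 90) ⊆ (18). Therefore (288, 90) = (18), d = 18.

Final answer: (288, 90) = (18); d = 18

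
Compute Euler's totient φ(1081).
φ is multiplicative, with φ(p^e) = p^e − p^(e−1). Factorise 1081 = 23 · 47. Then
  φ(1081) = (23 − 1) · (47 − 1) = 22 · 46 = 1012.

Final answer: φ(1081) = 1012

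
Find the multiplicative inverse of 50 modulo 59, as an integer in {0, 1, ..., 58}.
50^(−1) ≡ 13 (mod 59)

Apply the extended Euclidean algorithm to (59, 50), tracking rows (r, s, t) with s·59 + t·50 = r. Each division r_prev = q·r_cur + r_new produces the new row as (previous row) − q·(current row):
  row A: (59, 1, 0)   [1·59 + 0·50 = 59]
  row B: (50, 0, 1)   [0·59 + 1·50 = 50]
  59 = 1·50 + 9   → row C = row A − 1·row B = (9, 1, −1)   [check: 1·59 − 1·50 = 9]
  50 = 5·9 + 5   → row D = row B − 5·row C = (5, −5, 6)   [check: −5·59 + 6·50 = 5]
  9 = 1·5 + 4   → row E = row C − 1·row D = (4, 6, −7)   [check: 6·59 − 7·50 = 4]
  5 = 1·4 + 1   → row F = row D − 1·row E = (1, −11, 13)   [check: −11·59 + 13·50 = 1]
  4 = 4·1 + 0   → remainder 0, stop. gcd = 1 (last nonzero row F).
The gcd is 1, so 50 is invertible mod 59. The last nonzero row gives −11·59 + 13·50 = 1, so t = 13. So 50^(−1) ≡ 13 (mod 59). Verify: 50 · 13 = 650 ≡ 1 (mod 59). ✓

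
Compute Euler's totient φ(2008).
φ(2008) = 1000

φ is multiplicative, with φ(p^e) = p^e − p^(e−1). Factorise 2008 = 2^3 · 251. Then
  φ(2008) = (2^3 − 2^2) · (251 − 1) = 4 · 250 = 1000.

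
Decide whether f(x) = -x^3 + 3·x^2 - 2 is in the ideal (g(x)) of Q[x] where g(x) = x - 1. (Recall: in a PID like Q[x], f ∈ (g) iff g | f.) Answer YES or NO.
In Q[x] the ideal (g) consists of all multiples of g, so f ∈ (g) iff g | f, i.e. iff the remainder of f on division by g is 0. Divide f by g (g is monic, so eliminate the leading term of the running remainder at each step):
  leading term -x^3: subtract (-x^2)·g(x) = -x^3 + x^2, leaving 2·x^2 - 2
  leading term 2·x^2: subtract (2·x)·g(x) = 2·x^2 - 2·x, leaving 2·x - 2
  leading term 2·x: subtract (2)·g(x) = 2·x - 2, leaving 0
The remainder is 0, so f(x) = g(x) · h(x) with h(x) = -x^2 + 2·x + 2. Hence g | f, i.e. f ∈ (g).

Final answer: YES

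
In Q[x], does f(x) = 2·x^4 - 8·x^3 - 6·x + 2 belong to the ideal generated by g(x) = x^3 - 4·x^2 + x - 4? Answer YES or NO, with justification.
NO

In Q[x] the ideal (g) consists of all multiples of g, so f ∈ (g) iff g | f, i.e. iff the remainder of f on division by g is 0. Divide f by g (g is monic, so eliminate the leading term of the running remainder at each step):
  leading term 2·x^4: subtract (2·x)·g(x) = 2·x^4 - 8·x^3 + 2·x^2 - 8·x, leaving -2·x^2 + 2·x + 2
The remainder r(x) = -2·x^2 + 2·x + 2 ≠ 0 (and deg r < deg g), so g ∤ f, i.e. f ∉ (g).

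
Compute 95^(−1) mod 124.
Apply the extended Euclidean algorithm to (124, 95), tracking rows (r, s, t) with s·124 + t·95 = r. Each division r_prev = q·r_cur + r_new produces the new row as (previous row) − q·(current row):
  row A: (124, 1, 0)   [1·124 + 0·95 = 124]
  row B: (95, 0, 1)   [0·124 + 1·95 = 95]
  124 = 1·95 + 29   → row C = row A − 1·row B = (29, 1, −1)   [check: 1·124 − 1·95 = 29]
  95 = 3·29 + 8   → row D = row B − 3·row C = (8, −3, 4)   [check: −3·124 + 4·95 = 8]
  29 = 3·8 + 5   → row E = row C − 3·row D = (5, 10, −13)   [check: 10·124 − 13·95 = 5]
  8 = 1·5 + 3   → row F = row D − 1·row E = (3, −13, 17)   [check: −13·124 + 17·95 = 3]
  5 = 1·3 + 2   → row G = row E − 1·row F = (2, 23, −30)   [check: 23·124 − 30·95 = 2]
  3 = 1·2 + 1   → row H = row F − 1·row G = (1, −36, 47)   [check: −36·124 + 47·95 = 1]
  2 = 2·1 + 0   → remainder 0, stop. gcd = 1 (last nonzero row H).
The gcd is 1, so 95 is invertible mod 124. The last nonzero row gives −36·124 + 47·95 = 1, so t = 47. So 95^(−1) ≡ 47 (mod 124). Verify: 95 · 47 = 4465 ≡ 1 (mod 124). ✓

Final answer: 95^(−1) ≡ 47 (mod 124)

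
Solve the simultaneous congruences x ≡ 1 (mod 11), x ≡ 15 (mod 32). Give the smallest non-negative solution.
x ≡ 111 (mod 352); the representative in [0, 352) is 111

The moduli 11, 32 are pairwise coprime, so by the CRT there is a unique solution mod 11·32 = 352.
Solve by successive substitution. Start with x ≡ 1 (mod 11).
  Combine with x ≡ 15 (mod 32): write x = 1 + 11·t and require 1 + 11·t ≡ 15 (mod 32), i.e. 11·t ≡ 15 − 1 ≡ 14 (mod 32). Since 11^(−1) ≡ 3 (mod 32), t ≡ 3·14 ≡ 10 (mod 32). So x ≡ 1 + 11·10 = 111 (mod 352).
Unique solution in [0, 352): x = 111.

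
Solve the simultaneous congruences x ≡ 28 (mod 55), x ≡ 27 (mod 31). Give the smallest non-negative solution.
x ≡ 523 (mod 1705); the representative in [0, 1705) is 523

The moduli 55, 31 are pairwise coprime, so by the CRT there is a unique solution mod 55·31 = 1705.
Solve by successive substitution. Start with x ≡ 28 (mod 55).
  Combine with x ≡ 27 (mod 31): write x = 28 + 55·t and require 28 + 55·t ≡ 27 (mod 31), i.e. 55·t ≡ 27 − 28 ≡ 30 (mod 31). Since 55^(−1) ≡ 22 (mod 31) (55 ≡ 24 (mod 31)), t ≡ 22·30 ≡ 9 (mod 31). So x ≡ 28 + 55·9 = 523 (mod 1705).
Unique solution in [0, 1705): x = 523.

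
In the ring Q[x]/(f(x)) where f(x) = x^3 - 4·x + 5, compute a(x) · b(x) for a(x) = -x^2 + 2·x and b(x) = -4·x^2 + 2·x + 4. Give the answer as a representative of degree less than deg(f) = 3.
First multiply in Q[x] without reducing: a · b = 4·x^4 - 10·x^3 + 8·x. Now divide by f(x) = x^3 - 4·x + 5, eliminating the leading term at each step:
  leading term 4·x^4: subtract (4·x)·f(x) = 4·x^4 - 16·x^2 + 20·x, leaving -10·x^3 + 16·x^2 - 12·x
  leading term -10·x^3: subtract (-10)·f(x) = -10·x^3 + 40·x - 50, leaving 16·x^2 - 52·x + 50
The degree is now < 3, so this is the remainder. Hence a · b ≡ 16·x^2 - 52·x + 50 in Q[x]/(f).

Final answer: a · b ≡ 16·x^2 - 52·x + 50 (mod f(x))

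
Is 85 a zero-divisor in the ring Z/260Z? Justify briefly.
YES

gcd(85, 260) = 5 > 1, so 85 is not a unit in Z/260Z. In Z/nZ every nonzero non-unit is a zero-divisor: explicitly, take b = 260/gcd = 52 ≠ 0 (mod 260); then 85·52 = 4420 = 17·260, i.e. 85·52 ≡ 0 (mod 260). So 85 is a zero-divisor.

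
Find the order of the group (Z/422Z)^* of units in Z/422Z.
(Z/422Z)^* consists of the classes a with gcd(a, 422) = 1, so its order is φ(422). φ is multiplicative, with φ(p^e) = p^e − p^(e−1). Factorise 422 = 2 · 211. Then
  φ(422) = (2 − 1) · (211 − 1) = 1 · 210 = 210.
Thus |(Z/422Z)^*| = 210.

Final answer: |(Z/422Z)^*| = 210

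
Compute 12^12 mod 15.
6

Use repeated squaring. Binary(12) = 1100. Walk through the bits of the exponent 12 left-to-right: at each bit after the leading one, square the running value, then multiply by 12 if the bit is 1 (always reducing mod 15):
  bit 1 = 1 (leading): start with 12.
  bit 2 = 1: square 12^2 = 144 ≡ 9; bit is 1, so multiply 9·12 = 108 ≡ 3 (mod 15).
  bit 3 = 0: square 3^2 = 9 (mod 15).
  bit 4 = 0: square 9^2 = 81 ≡ 6 (mod 15).
Final value: 12^12 ≡ 6 (mod 15).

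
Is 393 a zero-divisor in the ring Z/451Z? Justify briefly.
gcd(393, 451) = 1, so 393 is a unit in Z/451Z (it has a multiplicative inverse). A unit cannot be a zero-divisor: if 393·b ≡ 0 then multiplying both sides by 393^(−1) gives b ≡ 0. So 393 is not a zero-divisor.

Final answer: NO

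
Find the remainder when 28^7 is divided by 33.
19

Use repeated squaring. Binary(7) = 111. Walk through the bits of the exponent 7 left-to-right: at each bit after the leading one, square the running value, then multiply by 28 if the bit is 1 (always reducing mod 33):
  bit 1 = 1 (leading): start with 28.
  bit 2 = 1: square 28^2 = 784 ≡ 25; bit is 1, so multiply 25·28 = 700 ≡ 7 (mod 33).
  bit 3 = 1: square 7^2 = 49 ≡ 16; bit is 1, so multiply 16·28 = 448 ≡ 19 (mod 33).
Final value: 28^7 ≡ 19 (mod 33).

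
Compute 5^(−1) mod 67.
5^(−1) ≡ 27 (mod 67)

Apply the extended Euclidean algorithm to (67, 5), tracking rows (r, s, t) with s·67 + t·5 = r. Each division r_prev = q·r_cur + r_new produces the new row as (previous row) − q·(current row):
  row A: (67, 1, 0)   [1·67 + 0·5 = 67]
  row B: (5, 0, 1)   [0·67 + 1·5 = 5]
  67 = 13·5 + 2   → row C = row A − 13·row B = (2, 1, −13)   [check: 1·67 − 13·5 = 2]
  5 = 2·2 + 1   → row D = row B − 2·row C = (1, −2, 27)   [check: −2·67 + 27·5 = 1]
  2 = 2·1 + 0   → remainder 0, stop. gcd = 1 (last nonzero row D).
The gcd is 1, so 5 is invertible mod 67. The last nonzero row gives −2·67 + 27·5 = 1, so t = 27. So 5^(−1) ≡ 27 (mod 67). Verify: 5 · 27 = 135 ≡ 1 (mod 67). ✓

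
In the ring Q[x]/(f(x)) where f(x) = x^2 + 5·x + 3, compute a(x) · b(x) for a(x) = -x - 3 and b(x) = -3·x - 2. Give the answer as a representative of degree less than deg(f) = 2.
a · b ≡ -4·x - 3 (mod f(x))

First multiply in Q[x] without reducing: a · b = 3·x^2 + 11·x + 6. Now divide by f(x) = x^2 + 5·x + 3, eliminating the leading term at each step:
  leading term 3·x^2: subtract (3)·f(x) = 3·x^2 + 15·x + 9, leaving -4·x - 3
The degree is now < 2, so this is the remainder. Hence a · b ≡ -4·x - 3 in Q[x]/(f).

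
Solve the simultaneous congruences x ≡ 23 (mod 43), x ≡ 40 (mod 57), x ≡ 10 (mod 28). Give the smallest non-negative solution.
x ≡ 44614 (mod 68628); the representative in [0, 68628) is 44614

The moduli 43, 57, 28 are pairwise coprime, so by the CRT there is a unique solution mod 43·57·28 = 68628.
Solve by successive substitution. Start with x ≡ 23 (mod 43).
  Combine with x ≡ 40 (mod 57): write x = 23 + 43·t and require 23 + 43·t ≡ 40 (mod 57), i.e. 43·t ≡ 40 − 23 ≡ 17 (mod 57). Since 43^(−1) ≡ 4 (mod 57), t ≡ 4·17 ≡ 11 (mod 57). So x ≡ 23 + 43·11 = 496 (mod 2451).
  Combine with x ≡ 10 (mod 28): write x = 496 + 2451·t and require 496 + 2451·t ≡ 10 (mod 28), i.e. 2451·t ≡ 10 − 496 ≡ 18 (mod 28). Since 2451^(−1) ≡ 15 (mod 28) (2451 ≡ 15 (mod 28)), t ≡ 15·18 ≡ 18 (mod 28). So x ≡ 496 + 2451·18 = 44614 (mod 68628).
Unique solution in [0, 68628): x = 44614.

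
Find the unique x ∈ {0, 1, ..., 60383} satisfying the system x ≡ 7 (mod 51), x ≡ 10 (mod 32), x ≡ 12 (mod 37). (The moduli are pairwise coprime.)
x ≡ 41674 (mod 60384); the representative in [0, 60384) is 41674

The moduli 51, 32, 37 are pairwise coprime, so by the CRT there is a unique solution mod 51·32·37 = 60384.
Solve by successive substitution. Start with x ≡ 7 (mod 51).
  Combine with x ≡ 10 (mod 32): write x = 7 + 51·t and require 7 + 51·t ≡ 10 (mod 32), i.e. 51·t ≡ 10 − 7 ≡ 3 (mod 32). Since 51^(−1) ≡ 27 (mod 32) (51 ≡ 19 (mod 32)), t ≡ 27·3 ≡ 17 (mod 32). So x ≡ 7 + 51·17 = 874 (mod 1632).
  Combine with x ≡ 12 (mod 37): write x = 874 + 1632·t and require 874 + 1632·t ≡ 12 (mod 37), i.e. 1632·t ≡ 12 − 874 ≡ 26 (mod 37). Since 1632^(−1) ≡ 28 (mod 37) (1632 ≡ 4 (mod 37)), t ≡ 28·26 ≡ 25 (mod 37). So x ≡ 874 + 1632·25 = 41674 (mod 60384).
Unique solution in [0, 60384): x = 41674.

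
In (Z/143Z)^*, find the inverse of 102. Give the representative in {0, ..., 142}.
102^(−1) ≡ 136 (mod 143)

Apply the extended Euclidean algorithm to (143, 102), tracking rows (r, s, t) with s·143 + t·102 = r. Each division r_prev = q·r_cur + r_new produces the new row as (previous row) − q·(current row):
  row A: (143, 1, 0)   [1·143 + 0·102 = 143]
  row B: (102, 0, 1)   [0·143 + 1·102 = 102]
  143 = 1·102 + 41   → row C = row A − 1·row B = (41, 1, −1)   [check: 1·143 − 1·102 = 41]
  102 = 2·41 + 20   → row D = row B − 2·row C = (20, −2, 3)   [check: −2·143 + 3·102 = 20]
  41 = 2·20 + 1   → row E = row C − 2·row D = (1, 5, −7)   [check: 5·143 − 7·102 = 1]
  20 = 20·1 + 0   → remainder 0, stop. gcd = 1 (last nonzero row E).
The gcd is 1, so 102 is invertible mod 143. The last nonzero row gives 5·143 − 7·102 = 1, so t = −7. So 102^(−1) ≡ −7 ≡ 136 (mod 143). Verify: 102 · 136 = 13872 ≡ 1 (mod 143). ✓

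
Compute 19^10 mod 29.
6

Use repeated squaring. Binary(10) = 1010. Walk through the bits of the exponent 10 left-to-right: at each bit after the leading one, square the running value, then multiply by 19 if the bit is 1 (always reducing mod 29):
  bit 1 = 1 (leading): start with 19.
  bit 2 = 0: square 19^2 = 361 ≡ 13 (mod 29).
  bit 3 = 1: square 13^2 = 169 ≡ 24; bit is 1, so multiply 24·19 = 456 ≡ 21 (mod 29).
  bit 4 = 0: square 21^2 = 441 ≡ 6 (mod 29).
Final value: 19^10 ≡ 6 (mod 29).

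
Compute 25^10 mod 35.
25

Use repeated squaring. Binary(10) = 1010. Walk through the bits of the exponent 10 left-to-right: at each bit after the leading one, square the running value, then multiply by 25 if the bit is 1 (always reducing mod 35):
  bit 1 = 1 (leading): start with 25.
  bit 2 = 0: square 25^2 = 625 ≡ 30 (mod 35).
  bit 3 = 1: square 30^2 = 900 ≡ 25; bit is 1, so multiply 25·25 = 625 ≡ 30 (mod 35).
  bit 4 = 0: square 30^2 = 900 ≡ 25 (mod 35).
Final value: 25^10 ≡ 25 (mod 35).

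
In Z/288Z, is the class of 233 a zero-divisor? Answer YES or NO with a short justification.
gcd(233, 288) = 1, so 233 is a unit in Z/288Z (it has a multiplicative inverse). A unit cannot be a zero-divisor: if 233·b ≡ 0 then multiplying both sides by 233^(−1) gives b ≡ 0. So 233 is not a zero-divisor.

Final answer: NO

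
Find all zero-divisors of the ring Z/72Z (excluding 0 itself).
nonzero zero-divisors of Z/72Z = {2, 3, 4, 6, 8, 9, 10, 12, 14, 15, 16, 18, 20, 21, 22, 24, 26, 27, 28, 30, 32, 33, 34, 36, 38, 39, 40, 42, 44, 45, 46, 48, 50, 51, 52, 54, 56, 57, 58, 60, 62, 63, 64, 66, 68, 69, 70}

An element a ∈ Z/72Z (with a ≠ 0) is a zero-divisor iff gcd(a, 72) > 1 (because a is a unit precisely when gcd(a, n) = 1, and in Z/nZ every nonzero, non-unit element is a zero-divisor). Scan a = 1, ..., 71 and keep those with gcd(a, 72) > 1:
  gcd(2, 72) = 2, gcd(3, 72) = 3, gcd(4, 72) = 4, gcd(6, 72) = 6, gcd(8, 72) = 8, gcd(9, 72) = 9, gcd(10, 72) = 2, gcd(12, 72) = 12, gcd(14, 72) = 2, gcd(15, 72) = 3, gcd(16, 72) = 8, gcd(18, 72) = 18, gcd(20, 72) = 4, gcd(21, 72) = 3, gcd(22, 72) = 2, gcd(24, 72) = 24, gcd(26, 72) = 2, gcd(27, 72) = 9, gcd(28, 72) = 4, gcd(30, 72) = 6, gcd(32, 72) = 8, gcd(33, 72) = 3, gcd(34, 72) = 2, gcd(36, 72) = 36, gcd(38, 72) = 2, gcd(39, 72) = 3, gcd(40, 72) = 8, gcd(42, 72) = 6, gcd(44, 72) = 4, gcd(45, 72) = 9, gcd(46, 72) = 2, gcd(48, 72) = 24, gcd(50, 72) = 2, gcd(51, 72) = 3, gcd(52, 72) = 4, gcd(54, 72) = 18, gcd(56, 72) = 8, gcd(57, 72) = 3, gcd(58, 72) = 2, gcd(60, 72) = 12, gcd(62, 72) = 2, gcd(63, 72) = 9, gcd(64, 72) = 8, gcd(66, 72) = 6, gcd(68, 72) = 4, gcd(69, 72) = 3, gcd(70, 72) = 2.
All other a ∈ {1, ..., 71} have gcd(a, 72) = 1 and are units. So the nonzero zero-divisors are exactly the 47 values of a appearing in this scan.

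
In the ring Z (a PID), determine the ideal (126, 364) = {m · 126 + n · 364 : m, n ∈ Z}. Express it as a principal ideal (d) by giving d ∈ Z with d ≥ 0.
(126, 364) = (14); d = 14

In the PID Z, (a, b) is generated by gcd(a, b). Compute gcd(364, 126) with the extended Euclidean algorithm, tracking rows (r, s, t) with s·364 + t·126 = r:
  row A: (364, 1, 0)   [1·364 + 0·126 = 364]
  row B: (126, 0, 1)   [0·364 + 1·126 = 126]
  364 = 2·126 + 112   → row C = row A − 2·row B = (112, 1, −2)   [check: 1·364 − 2·126 = 112]
  126 = 1·112 + 14   → row D = row B − 1·row C = (14, −1, 3)   [check: −1·364 + 3·126 = 14]
  112 = 8·14 + 0   → remainder 0, stop. gcd = 14 (last nonzero row D).
So gcd(126, 364) = 14, with Bézout identity −1·364 + 3·126 = 14. Containment (⊇): the Bézout identity exhibits 14 as an element of (126, 364), giving (14) ⊆ (126, 364). Containment (⊆): since 14 | 126 and 14 | 364 (126 = 14·9, 364 = 14·26), every Z-linear combination of 126 and 364 is divisible by 14, so (126, 364) ⊆ (14). Therefore (126, 364) = (14), d = 14.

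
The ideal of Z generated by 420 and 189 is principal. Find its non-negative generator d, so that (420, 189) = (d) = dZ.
In the PID Z, (a, b) is generated by gcd(a, b). Compute gcd(420, 189) with the extended Euclidean algorithm, tracking rows (r, s, t) with s·420 + t·189 = r:
  row A: (420, 1, 0)   [1·420 + 0·189 = 420]
  row B: (189, 0, 1)   [0·420 + 1·189 = 189]
  420 = 2·189 + 42   → row C = row A − 2·row B = (42, 1, −2)   [check: 1·420 − 2·189 = 42]
  189 = 4·42 + 21   → row D = row B − 4·row C = (21, −4, 9)   [check: −4·420 + 9·189 = 21]
  42 = 2·21 + 0   → remainder 0, stop. gcd = 21 (last nonzero row D).
So gcd(420, 189) = 21, with Bézout identity −4·420 + 9·189 = 21. Containment (⊇): the Bézout identity exhibits 21 as an element of (420, 189), giving (21) ⊆ (420, 189). Containment (⊆): since 21 | 420 and 21 | 189 (420 = 21·20, 189 = 21·9), every Z-linear combination of 420 and 189 is divisible by 21, so (420, 189) ⊆ (21). Therefore (420, 189) = (21), d = 21.

Final answer: (420, 189) = (21); d = 21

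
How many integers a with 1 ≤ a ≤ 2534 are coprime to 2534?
The number of a ∈ {1, ..., 2534} with gcd(a, 2534) = 1 is by definition Euler's totient φ(2534). φ is multiplicative, with φ(p^e) = p^e − p^(e−1). Factorise 2534 = 2 · 7 · 181. Then
  φ(2534) = (2 − 1) · (7 − 1) · (181 − 1) = 1 · 6 · 180 = 1080.
So there are 1080 such integers.

Final answer: 1080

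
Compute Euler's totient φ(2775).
φ(2775) = 1440

φ is multiplicative, with φ(p^e) = p^e − p^(e−1). Factorise 2775 = 3 · 5^2 · 37. Then
  φ(2775) = (3 − 1) · (5^2 − 5^1) · (37 − 1) = 2 · 20 · 36 = 1440.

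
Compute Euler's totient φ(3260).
φ is multiplicative, with φ(p^e) = p^e − p^(e−1). Factorise 3260 = 2^2 · 5 · 163. Then
  φ(3260) = (2^2 − 2^1) · (5 − 1) · (163 − 1) = 2 · 4 · 162 = 1296.

Final answer: φ(3260) = 1296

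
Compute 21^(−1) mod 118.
Apply the extended Euclidean algorithm to (118, 21), tracking rows (r, s, t) with s·118 + t·21 = r. Each division r_prev = q·r_cur + r_new produces the new row as (previous row) − q·(current row):
  row A: (118, 1, 0)   [1·118 + 0·21 = 118]
  row B: (21, 0, 1)   [0·118 + 1·21 = 21]
  118 = 5·21 + 13   → row C = row A − 5·row B = (13, 1, −5)   [check: 1·118 − 5·21 = 13]
  21 = 1·13 + 8   → row D = row B − 1·row C = (8, −1, 6)   [check: −1·118 + 6·21 = 8]
  13 = 1·8 + 5   → row E = row C − 1·row D = (5, 2, −11)   [check: 2·118 − 11·21 = 5]
  8 = 1·5 + 3   → row F = row D − 1·row E = (3, −3, 17)   [check: −3·118 + 17·21 = 3]
  5 = 1·3 + 2   → row G = row E − 1·row F = (2, 5, −28)   [check: 5·118 − 28·21 = 2]
  3 = 1·2 + 1   → row H = row F − 1·row G = (1, −8, 45)   [check: −8·118 + 45·21 = 1]
  2 = 2·1 + 0   → remainder 0, stop. gcd = 1 (last nonzero row H).
The gcd is 1, so 21 is invertible mod 118. The last nonzero row gives −8·118 + 45·21 = 1, so t = 45. So 21^(−1) ≡ 45 (mod 118). Verify: 21 · 45 = 945 ≡ 1 (mod 118). ✓

Final answer: 21^(−1) ≡ 45 (mod 118)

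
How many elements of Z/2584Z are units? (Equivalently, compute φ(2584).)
Z/2584Z has φ(2584) = 1152 units

An element a ∈ Z/2584Z is a unit iff gcd(a, 2584) = 1, so the number of units is φ(2584). φ is multiplicative, with φ(p^e) = p^e − p^(e−1). Factorise 2584 = 2^3 · 17 · 19. Then
  φ(2584) = (2^3 − 2^2) · (17 − 1) · (19 − 1) = 4 · 16 · 18 = 1152.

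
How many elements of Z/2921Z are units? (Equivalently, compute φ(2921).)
Z/2921Z has φ(2921) = 2772 units

An element a ∈ Z/2921Z is a unit iff gcd(a, 2921) = 1, so the number of units is φ(2921). φ is multiplicative, with φ(p^e) = p^e − p^(e−1). Factorise 2921 = 23 · 127. Then
  φ(2921) = (23 − 1) · (127 − 1) = 22 · 126 = 2772.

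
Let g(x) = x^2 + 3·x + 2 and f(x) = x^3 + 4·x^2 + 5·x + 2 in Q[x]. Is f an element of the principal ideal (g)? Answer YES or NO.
In Q[x] the ideal (g) consists of all multiples of g, so f ∈ (g) iff g | f, i.e. iff the remainder of f on division by g is 0. Divide f by g (g is monic, so eliminate the leading term of the running remainder at each step):
  leading term x^3: subtract (x)·g(x) = x^3 + 3·x^2 + 2·x, leaving x^2 + 3·x + 2
  leading term x^2: subtract (1)·g(x) = x^2 + 3·x + 2, leaving 0
The remainder is 0, so f(x) = g(x) · h(x) with h(x) = x + 1. Hence g | f, i.e. f ∈ (g).

Final answer: YES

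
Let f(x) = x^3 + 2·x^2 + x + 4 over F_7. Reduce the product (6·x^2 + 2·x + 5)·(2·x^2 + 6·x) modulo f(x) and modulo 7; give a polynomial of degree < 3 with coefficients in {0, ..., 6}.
Multiply as integer polynomials: a · b = 12·x^4 + 40·x^3 + 22·x^2 + 30·x. Reducing coefficients mod 7: a · b ≡ 5·x^4 + 5·x^3 + x^2 + 2·x. Now divide by f(x) = x^3 + 2·x^2 + x + 4 in F_7[x], eliminating the leading term at each step:
  leading term 5·x^4: subtract (5·x)·f(x) = 5·x^4 + 3·x^3 + 5·x^2 + 6·x, leaving 2·x^3 + 3·x^2 + 3·x (coefficients mod 7)
  leading term 2·x^3: subtract (2)·f(x) = 2·x^3 + 4·x^2 + 2·x + 1, leaving 6·x^2 + x + 6 (coefficients mod 7)
The degree is now < 3, so this is the remainder. Hence a · b ≡ 6·x^2 + x + 6 in F_7[x]/(f).

Final answer: a · b ≡ 6·x^2 + x + 6 (mod f(x))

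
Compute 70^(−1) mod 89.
Apply the extended Euclidean algorithm to (89, 70), tracking rows (r, s, t) with s·89 + t·70 = r. Each division r_prev = q·r_cur + r_new produces the new row as (previous row) − q·(current row):
  row A: (89, 1, 0)   [1·89 + 0·70 = 89]
  row B: (70, 0, 1)   [0·89 + 1·70 = 70]
  89 = 1·70 + 19   → row C = row A − 1·row B = (19, 1, −1)   [check: 1·89 − 1·70 = 19]
  70 = 3·19 + 13   → row D = row B − 3·row C = (13, −3, 4)   [check: −3·89 + 4·70 = 13]
  19 = 1·13 + 6   → row E = row C − 1·row D = (6, 4, −5)   [check: 4·89 − 5·70 = 6]
  13 = 2·6 + 1   → row F = row D − 2·row E = (1, −11, 14)   [check: −11·89 + 14·70 = 1]
  6 = 6·1 + 0   → remainder 0, stop. gcd = 1 (last nonzero row F).
The gcd is 1, so 70 is invertible mod 89. The last nonzero row gives −11·89 + 14·70 = 1, so t = 14. So 70^(−1) ≡ 14 (mod 89). Verify: 70 · 14 = 980 ≡ 1 (mod 89). ✓

Final answer: 70^(−1) ≡ 14 (mod 89)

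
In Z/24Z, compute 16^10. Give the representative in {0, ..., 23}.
Use repeated squaring. Binary(10) = 1010. Walk through the bits of the exponent 10 left-to-right: at each bit after the leading one, square the running value, then multiply by 16 if the bit is 1 (always reducing mod 24):
  bit 1 = 1 (leading): start with 16.
  bit 2 = 0: square 16^2 = 256 ≡ 16 (mod 24).
  bit 3 = 1: square 16^2 = 256 ≡ 16; bit is 1, so multiply 16·16 = 256 ≡ 16 (mod 24).
  bit 4 = 0: square 16^2 = 256 ≡ 16 (mod 24).
Final value: 16^10 ≡ 16 (mod 24).

Final answer: 16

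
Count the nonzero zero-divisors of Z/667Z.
Z/667Z has 50 nonzero zero-divisors

In Z/667Z each nonzero element is either a unit (gcd with 667 is 1) or a zero-divisor (gcd > 1). The number of units is φ(667): factorise 667 = 23 · 29, so φ(667) = (23 − 1) · (29 − 1) = 22 · 28 = 616. The nonzero elements number 667 − 1 = 666. Hence the nonzero zero-divisors number 666 − 616 = 50.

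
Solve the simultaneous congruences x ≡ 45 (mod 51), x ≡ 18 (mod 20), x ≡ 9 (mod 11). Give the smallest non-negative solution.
The moduli 51, 20, 11 are pairwise coprime, so by the CRT there is a unique solution mod 51·20·11 = 11220.
Solve by successive substitution. Start with x ≡ 45 (mod 51).
  Combine with x ≡ 18 (mod 20): write x = 45 + 51·t and require 45 + 51·t ≡ 18 (mod 20), i.e. 51·t ≡ 18 − 45 ≡ 13 (mod 20). Since 51^(−1) ≡ 11 (mod 20) (51 ≡ 11 (mod 20)), t ≡ 11·13 ≡ 3 (mod 20). So x ≡ 45 + 51·3 = 198 (mod 1020).
  Combine with x ≡ 9 (mod 11): write x = 198 + 1020·t and require 198 + 1020·t ≡ 9 (mod 11), i.e. 1020·t ≡ 9 − 198 ≡ 9 (mod 11). Since 1020^(−1) ≡ 7 (mod 11) (1020 ≡ 8 (mod 11)), t ≡ 7·9 ≡ 8 (mod 11). So x ≡ 198 + 1020·8 = 8358 (mod 11220).
Unique solution in [0, 11220): x = 8358.

Final answer: x ≡ 8358 (mod 11220); the representative in [0, 11220) is 8358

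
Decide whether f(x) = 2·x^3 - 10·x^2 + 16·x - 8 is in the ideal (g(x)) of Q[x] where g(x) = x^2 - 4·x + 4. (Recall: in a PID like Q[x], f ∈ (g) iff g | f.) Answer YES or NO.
In Q[x] the ideal (g) consists of all multiples of g, so f ∈ (g) iff g | f, i.e. iff the remainder of f on division by g is 0. Divide f by g (g is monic, so eliminate the leading term of the running remainder at each step):
  leading term 2·x^3: subtract (2·x)·g(x) = 2·x^3 - 8·x^2 + 8·x, leaving -2·x^2 + 8·x - 8
  leading term -2·x^2: subtract (-2)·g(x) = -2·x^2 + 8·x - 8, leaving 0
The remainder is 0, so f(x) = g(x) · h(x) with h(x) = 2·x - 2. Hence g | f, i.e. f ∈ (g).

Final answer: YES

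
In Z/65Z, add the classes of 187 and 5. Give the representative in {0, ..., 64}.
Reduce the summands first: 187 ≡ 57 (mod 65), so 187 + 5 ≡ 57 + 5 (mod 65). 57 + 5 = 62; 62 = 0·65 + 62, so (187 + 5) mod 65 = 62.

Final answer: 62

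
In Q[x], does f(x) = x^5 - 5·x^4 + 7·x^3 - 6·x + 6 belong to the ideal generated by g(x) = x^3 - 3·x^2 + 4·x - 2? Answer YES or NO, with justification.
In Q[x] the ideal (g) consists of all multiples of g, so f ∈ (g) iff g | f, i.e. iff the remainder of f on division by g is 0. Divide f by g (g is monic, so eliminate the leading term of the running remainder at each step):
  leading term x^5: subtract (x^2)·g(x) = x^5 - 3·x^4 + 4·x^3 - 2·x^2, leaving -2·x^4 + 3·x^3 + 2·x^2 - 6·x + 6
  leading term -2·x^4: subtract (-2·x)·g(x) = -2·x^4 + 6·x^3 - 8·x^2 + 4·x, leaving -3·x^3 + 10·x^2 - 10·x + 6
  leading term -3·x^3: subtract (-3)·g(x) = -3·x^3 + 9·x^2 - 12·x + 6, leaving x^2 + 2·x
The remainder r(x) = x^2 + 2·x ≠ 0 (and deg r < deg g), so g ∤ f, i.e. f ∉ (g).

Final answer: NO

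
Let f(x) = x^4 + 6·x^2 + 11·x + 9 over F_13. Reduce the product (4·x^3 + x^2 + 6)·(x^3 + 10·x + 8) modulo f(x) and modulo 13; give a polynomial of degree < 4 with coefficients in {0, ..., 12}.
a · b ≡ 11·x^3 + 8·x^2 + 5·x + 8 (mod f(x))

Multiply as integer polynomials: a · b = 4·x^6 + x^5 + 40·x^4 + 48·x^3 + 8·x^2 + 60·x + 48. Reducing coefficients mod 13: a · b ≡ 4·x^6 + x^5 + x^4 + 9·x^3 + 8·x^2 + 8·x + 9. Now divide by f(x) = x^4 + 6·x^2 + 11·x + 9 in F_13[x], eliminating the leading term at each step:
  leading term 4·x^6: subtract (4·x^2)·f(x) = 4·x^6 + 11·x^4 + 5·x^3 + 10·x^2, leaving x^5 + 3·x^4 + 4·x^3 + 11·x^2 + 8·x + 9 (coefficients mod 13)
  leading term x^5: subtract (x)·f(x) = x^5 + 6·x^3 + 11·x^2 + 9·x, leaving 3·x^4 + 11·x^3 + 12·x + 9 (coefficients mod 13)
  leading term 3·x^4: subtract (3)·f(x) = 3·x^4 + 5·x^2 + 7·x + 1, leaving 11·x^3 + 8·x^2 + 5·x + 8 (coefficients mod 13)
The degree is now < 4, so this is the remainder. Hence a · b ≡ 11·x^3 + 8·x^2 + 5·x + 8 in F_13[x]/(f).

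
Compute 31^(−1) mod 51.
31^(−1) ≡ 28 (mod 51)

Apply the extended Euclidean algorithm to (51, 31), tracking rows (r, s, t) with s·51 + t·31 = r. Each division r_prev = q·r_cur + r_new produces the new row as (previous row) − q·(current row):
  row A: (51, 1, 0)   [1·51 + 0·31 = 51]
  row B: (31, 0, 1)   [0·51 + 1·31 = 31]
  51 = 1·31 + 20   → row C = row A − 1·row B = (20, 1, −1)   [check: 1·51 − 1·31 = 20]
  31 = 1·20 + 11   → row D = row B − 1·row C = (11, −1, 2)   [check: −1·51 + 2·31 = 11]
  20 = 1·11 + 9   → row E = row C − 1·row D = (9, 2, −3)   [check: 2·51 − 3·31 = 9]
  11 = 1·9 + 2   → row F = row D − 1·row E = (2, −3, 5)   [check: −3·51 + 5·31 = 2]
  9 = 4·2 + 1   → row G = row E − 4·row F = (1, 14, −23)   [check: 14·51 − 23·31 = 1]
  2 = 2·1 + 0   → remainder 0, stop. gcd = 1 (last nonzero row G).
The gcd is 1, so 31 is invertible mod 51. The last nonzero row gives 14·51 − 23·31 = 1, so t = −23. So 31^(−1) ≡ −23 ≡ 28 (mod 51). Verify: 31 · 28 = 868 ≡ 1 (mod 51). ✓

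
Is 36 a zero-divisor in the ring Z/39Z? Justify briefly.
YES

gcd(36, 39) = 3 > 1, so 36 is not a unit in Z/39Z. In Z/nZ every nonzero non-unit is a zero-divisor: explicitly, take b = 39/gcd = 13 ≠ 0 (mod 39); then 36·13 = 468 = 12·39, i.e. 36·13 ≡ 0 (mod 39). So 36 is a zero-divisor.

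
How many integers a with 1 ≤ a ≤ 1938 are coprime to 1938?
576

The number of a ∈ {1, ..., 1938} with gcd(a, 1938) = 1 is by definition Euler's totient φ(1938). φ is multiplicative, with φ(p^e) = p^e − p^(e−1). Factorise 1938 = 2 · 3 · 17 · 19. Then
  φ(1938) = (2 − 1) · (3 − 1) · (17 − 1) · (19 − 1) = 1 · 2 · 16 · 18 = 576.
So there are 576 such integers.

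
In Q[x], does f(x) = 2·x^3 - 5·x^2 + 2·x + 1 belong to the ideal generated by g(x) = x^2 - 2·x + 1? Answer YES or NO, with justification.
NO

In Q[x] the ideal (g) consists of all multiples of g, so f ∈ (g) iff g | f, i.e. iff the remainder of f on division by g is 0. Divide f by g (g is monic, so eliminate the leading term of the running remainder at each step):
  leading term 2·x^3: subtract (2·x)·g(x) = 2·x^3 - 4·x^2 + 2·x, leaving 1 - x^2
  leading term -x^2: subtract (-1)·g(x) = -x^2 + 2·x - 1, leaving 2 - 2·x
The remainder r(x) = 2 - 2·x ≠ 0 (and deg r < deg g), so g ∤ f, i.e. f ∉ (g).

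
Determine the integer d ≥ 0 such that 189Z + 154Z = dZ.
In the PID Z, (a, b) is generated by gcd(a, b). Compute gcd(189, 154) with the extended Euclidean algorithm, tracking rows (r, s, t) with s·189 + t·154 = r:
  row A: (189, 1, 0)   [1·189 + 0·154 = 189]
  row B: (154, 0, 1)   [0·189 + 1·154 = 154]
  189 = 1·154 + 35   → row C = row A − 1·row B = (35, 1, −1)   [check: 1·189 − 1·154 = 35]
  154 = 4·35 + 14   → row D = row B − 4·row C = (14, −4, 5)   [check: −4·189 + 5·154 = 14]
  35 = 2·14 + 7   → row E = row C − 2·row D = (7, 9, −11)   [check: 9·189 − 11·154 = 7]
  14 = 2·7 + 0   → remainder 0, stop. gcd = 7 (last nonzero row E).
So gcd(189, 154) = 7, with Bézout identity 9·189 − 11·154 = 7. Containment (⊇): the Bézout identity exhibits 7 as an element of (189, 154), giving (7) ⊆ (189, 154). Containment (⊆): since 7 | 189 and 7 | 154 (189 = 7·27, 154 = 7·22), every Z-linear combination of 189 and 154 is divisible by 7, so (189, 154) ⊆ (7). Therefore (189, 154) = (7), d = 7.

Final answer: (189, 154) = (7); d = 7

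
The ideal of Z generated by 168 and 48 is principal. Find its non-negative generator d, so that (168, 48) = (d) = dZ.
In the PID Z, (a, b) is generated by gcd(a, b). Compute gcd(168, 48) with the extended Euclidean algorithm, tracking rows (r, s, t) with s·168 + t·48 = r:
  row A: (168, 1, 0)   [1·168 + 0·48 = 168]
  row B: (48, 0, 1)   [0·168 + 1·48 = 48]
  168 = 3·48 + 24   → row C = row A − 3·row B = (24, 1, −3)   [check: 1·168 − 3·48 = 24]
  48 = 2·24 + 0   → remainder 0, stop. gcd = 24 (last nonzero row C).
So gcd(168, 48) = 24, with Bézout identity 1·168 − 3·48 = 24. Containment (⊇): the Bézout identity exhibits 24 as an element of (168, 48), giving (24) ⊆ (168, 48). Containment (⊆): since 24 | 168 and 24 | 48 (168 = 24·7, 48 = 24·2), every Z-linear combination of 168 and 48 is divisible by 24, so (168, 48) ⊆ (24). Therefore (168, 48) = (24), d = 24.

Final answer: (168, 48) = (24); d = 24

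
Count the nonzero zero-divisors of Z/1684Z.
In Z/1684Z each nonzero element is either a unit (gcd with 1684 is 1) or a zero-divisor (gcd > 1). The number of units is φ(1684): factorise 1684 = 2^2 · 421, so φ(1684) = (2^2 − 2^1) · (421 − 1) = 2 · 420 = 840. The nonzero elements number 1684 − 1 = 1683. Hence the nonzero zero-divisors number 1683 − 840 = 843.

Final answer: Z/1684Z has 843 nonzero zero-divisors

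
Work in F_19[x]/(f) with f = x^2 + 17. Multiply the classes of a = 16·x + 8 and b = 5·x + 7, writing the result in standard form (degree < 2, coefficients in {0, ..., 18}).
a · b ≡ 7 (mod f(x))

Multiply as integer polynomials: a · b = 80·x^2 + 152·x + 56. Reducing coefficients mod 19: a · b ≡ 4·x^2 + 18. Now divide by f(x) = x^2 + 17 in F_19[x], eliminating the leading term at each step:
  leading term 4·x^2: subtract (4)·f(x) = 4·x^2 + 11, leaving 7 (coefficients mod 19)
The degree is now < 2, so this is the remainder. Hence a · b ≡ 7 in F_19[x]/(f).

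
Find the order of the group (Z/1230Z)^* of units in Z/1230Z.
(Z/1230Z)^* consists of the classes a with gcd(a, 1230) = 1, so its order is φ(1230). φ is multiplicative, with φ(p^e) = p^e − p^(e−1). Factorise 1230 = 2 · 3 · 5 · 41. Then
  φ(1230) = (2 − 1) · (3 − 1) · (5 − 1) · (41 − 1) = 1 · 2 · 4 · 40 = 320.
Thus |(Z/1230Z)^*| = 320.

Final answer: |(Z/1230Z)^*| = 320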